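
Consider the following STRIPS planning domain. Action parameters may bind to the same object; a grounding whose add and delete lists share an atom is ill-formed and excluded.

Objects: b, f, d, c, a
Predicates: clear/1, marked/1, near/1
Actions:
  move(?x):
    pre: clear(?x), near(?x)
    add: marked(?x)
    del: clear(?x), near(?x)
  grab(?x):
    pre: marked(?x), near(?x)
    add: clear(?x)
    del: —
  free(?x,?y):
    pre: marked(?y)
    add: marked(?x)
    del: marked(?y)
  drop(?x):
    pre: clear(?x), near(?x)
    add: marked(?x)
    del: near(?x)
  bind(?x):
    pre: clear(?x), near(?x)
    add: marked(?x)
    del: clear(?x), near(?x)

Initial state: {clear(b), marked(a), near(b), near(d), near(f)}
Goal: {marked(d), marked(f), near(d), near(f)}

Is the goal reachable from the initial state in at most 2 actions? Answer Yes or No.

1. move(b)  →  {marked(a), marked(b), near(d), near(f)}
2. free(f,b)  →  {marked(a), marked(f), near(d), near(f)}
3. free(d,a)  →  {marked(d), marked(f), near(d), near(f)}
optimal plan length = 3; 3 > 2

No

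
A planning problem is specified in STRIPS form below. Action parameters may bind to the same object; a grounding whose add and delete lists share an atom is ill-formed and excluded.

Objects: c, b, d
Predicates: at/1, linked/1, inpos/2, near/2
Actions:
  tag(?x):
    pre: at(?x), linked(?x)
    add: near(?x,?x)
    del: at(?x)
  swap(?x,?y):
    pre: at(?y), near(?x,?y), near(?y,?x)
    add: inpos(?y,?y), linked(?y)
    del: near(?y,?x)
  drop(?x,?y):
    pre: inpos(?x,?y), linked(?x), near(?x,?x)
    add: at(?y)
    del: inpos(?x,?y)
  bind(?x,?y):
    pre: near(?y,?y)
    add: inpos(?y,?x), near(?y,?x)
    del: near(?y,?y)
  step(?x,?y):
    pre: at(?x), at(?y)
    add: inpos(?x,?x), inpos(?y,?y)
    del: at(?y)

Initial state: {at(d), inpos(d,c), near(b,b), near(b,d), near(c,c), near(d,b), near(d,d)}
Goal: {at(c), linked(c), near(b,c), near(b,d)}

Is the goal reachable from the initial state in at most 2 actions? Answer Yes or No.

No

1. swap(b,d)  →  {at(d), inpos(d,c), inpos(d,d), linked(d), near(b,b), near(b,d), near(c,c), near(d,d)}
2. drop(d,c)  →  {at(c), at(d), inpos(d,d), linked(d), near(b,b), near(b,d), near(c,c), near(d,d)}
3. swap(c,c)  →  {at(c), at(d), inpos(c,c), inpos(d,d), linked(c), linked(d), near(b,b), near(b,d), near(d,d)}
4. bind(c,b)  →  {at(c), at(d), inpos(b,c), inpos(c,c), inpos(d,d), linked(c), linked(d), near(b,c), near(b,d), near(d,d)}
optimal plan length = 4; 4 > 2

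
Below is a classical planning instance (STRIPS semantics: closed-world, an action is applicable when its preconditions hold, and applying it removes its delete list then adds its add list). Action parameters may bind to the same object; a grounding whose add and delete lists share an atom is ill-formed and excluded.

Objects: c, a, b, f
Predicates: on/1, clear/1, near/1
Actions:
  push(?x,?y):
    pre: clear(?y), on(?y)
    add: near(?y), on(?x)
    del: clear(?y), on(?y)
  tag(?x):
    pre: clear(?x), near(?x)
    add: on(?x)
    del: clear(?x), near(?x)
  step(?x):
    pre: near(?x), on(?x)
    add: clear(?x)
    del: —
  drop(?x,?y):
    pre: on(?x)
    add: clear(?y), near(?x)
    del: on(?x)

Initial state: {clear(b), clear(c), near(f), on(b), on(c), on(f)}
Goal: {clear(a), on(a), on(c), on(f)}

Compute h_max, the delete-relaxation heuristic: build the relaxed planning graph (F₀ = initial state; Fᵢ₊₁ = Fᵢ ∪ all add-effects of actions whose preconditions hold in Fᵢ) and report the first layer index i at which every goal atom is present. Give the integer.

1

F0 = init (6 atoms)
F1 = F0 ∪ {clear(a), clear(f), near(b), near(c), on(a)}  (11 atoms)
goal ⊆ F1  ⇒  h_max = 1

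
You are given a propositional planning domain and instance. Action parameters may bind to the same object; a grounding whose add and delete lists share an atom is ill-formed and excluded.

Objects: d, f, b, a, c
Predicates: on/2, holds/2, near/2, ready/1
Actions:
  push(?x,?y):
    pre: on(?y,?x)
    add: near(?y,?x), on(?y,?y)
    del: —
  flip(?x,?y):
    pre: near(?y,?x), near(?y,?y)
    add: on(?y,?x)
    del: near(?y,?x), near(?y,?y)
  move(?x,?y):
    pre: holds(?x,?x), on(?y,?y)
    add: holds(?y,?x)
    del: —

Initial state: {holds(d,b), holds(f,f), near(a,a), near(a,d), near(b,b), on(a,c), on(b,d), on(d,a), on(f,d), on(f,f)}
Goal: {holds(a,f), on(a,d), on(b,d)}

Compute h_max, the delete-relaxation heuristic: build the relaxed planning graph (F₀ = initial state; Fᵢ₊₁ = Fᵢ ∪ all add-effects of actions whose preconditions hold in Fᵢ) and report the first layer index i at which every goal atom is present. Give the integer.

F0 = init (10 atoms)
F1 = F0 ∪ {near(a,c), near(b,d), near(d,a), near(f,d), near(f,f), on(a,a), on(a,d), on(b,b), on(d,d)}  (19 atoms)
F2 = F1 ∪ {holds(a,f), holds(b,f), holds(d,f), near(d,d)}  (23 atoms)
goal ⊆ F2  ⇒  h_max = 2

2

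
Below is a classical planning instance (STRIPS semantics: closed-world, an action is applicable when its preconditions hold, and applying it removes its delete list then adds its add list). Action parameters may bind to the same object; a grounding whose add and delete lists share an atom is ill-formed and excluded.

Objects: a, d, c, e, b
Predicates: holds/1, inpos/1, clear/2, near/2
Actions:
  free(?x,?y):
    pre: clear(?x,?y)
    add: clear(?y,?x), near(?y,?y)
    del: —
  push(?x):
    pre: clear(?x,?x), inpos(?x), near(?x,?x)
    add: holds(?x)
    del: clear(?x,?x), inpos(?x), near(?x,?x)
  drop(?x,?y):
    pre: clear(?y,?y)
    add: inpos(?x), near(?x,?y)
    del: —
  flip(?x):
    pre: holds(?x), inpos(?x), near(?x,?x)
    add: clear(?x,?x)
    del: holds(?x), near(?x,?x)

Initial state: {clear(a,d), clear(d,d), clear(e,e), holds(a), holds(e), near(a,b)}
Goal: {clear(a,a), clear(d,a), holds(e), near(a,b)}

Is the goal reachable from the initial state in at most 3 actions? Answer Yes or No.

No

1. free(a,d)  →  {clear(a,d), clear(d,a), clear(d,d), clear(e,e), holds(a), holds(e), near(a,b), near(d,d)}
2. free(d,a)  →  {clear(a,d), clear(d,a), clear(d,d), clear(e,e), holds(a), holds(e), near(a,a), near(a,b), near(d,d)}
3. drop(a,d)  →  {clear(a,d), clear(d,a), clear(d,d), clear(e,e), holds(a), holds(e), inpos(a), near(a,a), near(a,b), near(a,d), near(d,d)}
4. flip(a)  →  {clear(a,a), clear(a,d), clear(d,a), clear(d,d), clear(e,e), holds(e), inpos(a), near(a,b), near(a,d), near(d,d)}
optimal plan length = 4; 4 > 3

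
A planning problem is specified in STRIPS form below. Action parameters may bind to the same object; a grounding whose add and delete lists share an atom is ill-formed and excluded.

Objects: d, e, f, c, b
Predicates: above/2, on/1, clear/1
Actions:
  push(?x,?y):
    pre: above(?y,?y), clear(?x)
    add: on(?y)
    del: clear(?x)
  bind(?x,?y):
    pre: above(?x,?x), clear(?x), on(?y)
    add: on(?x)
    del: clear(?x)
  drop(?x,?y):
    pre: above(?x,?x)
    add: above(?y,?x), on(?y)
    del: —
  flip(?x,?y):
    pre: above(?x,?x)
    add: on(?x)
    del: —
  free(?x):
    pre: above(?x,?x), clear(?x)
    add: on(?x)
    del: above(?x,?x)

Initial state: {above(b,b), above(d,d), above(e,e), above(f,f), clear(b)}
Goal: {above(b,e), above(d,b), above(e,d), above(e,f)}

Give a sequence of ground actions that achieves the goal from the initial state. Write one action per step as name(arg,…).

1. drop(d,e)  →  {above(b,b), above(d,d), above(e,d), above(e,e), above(f,f), clear(b), on(e)}
2. drop(e,b)  →  {above(b,b), above(b,e), above(d,d), above(e,d), above(e,e), above(f,f), clear(b), on(b), on(e)}
3. drop(f,e)  →  {above(b,b), above(b,e), above(d,d), above(e,d), above(e,e), above(e,f), above(f,f), clear(b), on(b), on(e)}
4. drop(b,d)  →  {above(b,b), above(b,e), above(d,b), above(d,d), above(e,d), above(e,e), above(e,f), above(f,f), clear(b), on(b), on(d), on(e)}

drop(d,e); drop(e,b); drop(f,e); drop(b,d)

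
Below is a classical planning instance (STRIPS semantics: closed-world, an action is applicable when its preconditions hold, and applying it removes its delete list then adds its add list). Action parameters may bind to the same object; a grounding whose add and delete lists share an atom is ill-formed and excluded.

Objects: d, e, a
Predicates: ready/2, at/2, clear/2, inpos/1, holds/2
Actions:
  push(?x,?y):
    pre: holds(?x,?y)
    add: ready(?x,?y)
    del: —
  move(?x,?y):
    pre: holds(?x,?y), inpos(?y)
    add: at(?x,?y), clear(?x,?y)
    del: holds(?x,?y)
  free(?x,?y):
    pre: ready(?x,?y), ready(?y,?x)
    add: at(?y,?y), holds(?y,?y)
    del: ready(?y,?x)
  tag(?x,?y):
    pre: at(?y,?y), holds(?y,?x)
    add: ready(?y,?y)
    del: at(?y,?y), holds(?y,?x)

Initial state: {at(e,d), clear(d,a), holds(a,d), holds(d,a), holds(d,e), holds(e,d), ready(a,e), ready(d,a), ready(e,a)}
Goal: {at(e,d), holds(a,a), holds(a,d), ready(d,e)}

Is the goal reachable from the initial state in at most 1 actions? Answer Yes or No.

No

1. push(d,e)  →  {at(e,d), clear(d,a), holds(a,d), holds(d,a), holds(d,e), holds(e,d), ready(a,e), ready(d,a), ready(d,e), ready(e,a)}
2. free(e,a)  →  {at(a,a), at(e,d), clear(d,a), holds(a,a), holds(a,d), holds(d,a), holds(d,e), holds(e,d), ready(d,a), ready(d,e), ready(e,a)}
optimal plan length = 2; 2 > 1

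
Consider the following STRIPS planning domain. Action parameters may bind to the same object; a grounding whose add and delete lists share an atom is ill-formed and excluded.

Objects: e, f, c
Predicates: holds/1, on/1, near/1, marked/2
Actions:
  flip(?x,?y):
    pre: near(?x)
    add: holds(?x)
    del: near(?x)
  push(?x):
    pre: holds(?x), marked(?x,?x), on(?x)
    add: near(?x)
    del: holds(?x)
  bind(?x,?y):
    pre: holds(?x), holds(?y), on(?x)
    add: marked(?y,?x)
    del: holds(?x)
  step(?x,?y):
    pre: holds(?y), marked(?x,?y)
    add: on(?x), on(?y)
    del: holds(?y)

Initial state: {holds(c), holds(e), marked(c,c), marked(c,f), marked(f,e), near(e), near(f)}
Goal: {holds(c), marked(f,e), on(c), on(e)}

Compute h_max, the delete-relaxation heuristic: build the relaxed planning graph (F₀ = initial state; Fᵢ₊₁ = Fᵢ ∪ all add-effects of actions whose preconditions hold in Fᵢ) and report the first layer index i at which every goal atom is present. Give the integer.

F0 = init (7 atoms)
F1 = F0 ∪ {holds(f), on(c), on(e), on(f)}  (11 atoms)
goal ⊆ F1  ⇒  h_max = 1

1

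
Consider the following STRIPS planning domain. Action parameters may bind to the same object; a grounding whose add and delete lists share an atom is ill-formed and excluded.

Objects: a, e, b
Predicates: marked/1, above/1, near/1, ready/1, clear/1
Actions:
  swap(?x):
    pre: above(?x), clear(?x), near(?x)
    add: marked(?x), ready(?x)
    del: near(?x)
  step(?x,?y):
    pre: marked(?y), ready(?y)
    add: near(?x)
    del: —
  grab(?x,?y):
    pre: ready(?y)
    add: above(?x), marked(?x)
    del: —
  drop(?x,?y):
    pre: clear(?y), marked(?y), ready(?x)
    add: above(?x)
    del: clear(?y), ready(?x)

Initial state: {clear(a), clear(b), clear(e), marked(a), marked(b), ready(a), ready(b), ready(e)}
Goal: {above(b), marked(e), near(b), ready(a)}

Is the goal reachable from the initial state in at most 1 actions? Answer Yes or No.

No

1. step(b,a)  →  {clear(a), clear(b), clear(e), marked(a), marked(b), near(b), ready(a), ready(b), ready(e)}
2. grab(e,a)  →  {above(e), clear(a), clear(b), clear(e), marked(a), marked(b), marked(e), near(b), ready(a), ready(b), ready(e)}
3. grab(b,a)  →  {above(b), above(e), clear(a), clear(b), clear(e), marked(a), marked(b), marked(e), near(b), ready(a), ready(b), ready(e)}
optimal plan length = 3; 3 > 1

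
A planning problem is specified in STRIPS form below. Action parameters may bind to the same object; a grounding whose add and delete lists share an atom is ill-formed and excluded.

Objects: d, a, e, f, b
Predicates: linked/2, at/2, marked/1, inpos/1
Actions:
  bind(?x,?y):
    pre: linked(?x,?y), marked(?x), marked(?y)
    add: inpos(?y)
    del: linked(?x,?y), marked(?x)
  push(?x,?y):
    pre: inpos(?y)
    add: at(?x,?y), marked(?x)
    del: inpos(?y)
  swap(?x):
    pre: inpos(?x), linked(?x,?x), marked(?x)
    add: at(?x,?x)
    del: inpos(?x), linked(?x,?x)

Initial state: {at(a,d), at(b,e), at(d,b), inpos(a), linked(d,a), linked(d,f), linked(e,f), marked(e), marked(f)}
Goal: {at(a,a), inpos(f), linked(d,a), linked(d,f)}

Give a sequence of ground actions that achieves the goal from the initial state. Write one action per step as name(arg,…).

bind(e,f); push(a,a)

1. bind(e,f)  →  {at(a,d), at(b,e), at(d,b), inpos(a), inpos(f), linked(d,a), linked(d,f), marked(f)}
2. push(a,a)  →  {at(a,a), at(a,d), at(b,e), at(d,b), inpos(f), linked(d,a), linked(d,f), marked(a), marked(f)}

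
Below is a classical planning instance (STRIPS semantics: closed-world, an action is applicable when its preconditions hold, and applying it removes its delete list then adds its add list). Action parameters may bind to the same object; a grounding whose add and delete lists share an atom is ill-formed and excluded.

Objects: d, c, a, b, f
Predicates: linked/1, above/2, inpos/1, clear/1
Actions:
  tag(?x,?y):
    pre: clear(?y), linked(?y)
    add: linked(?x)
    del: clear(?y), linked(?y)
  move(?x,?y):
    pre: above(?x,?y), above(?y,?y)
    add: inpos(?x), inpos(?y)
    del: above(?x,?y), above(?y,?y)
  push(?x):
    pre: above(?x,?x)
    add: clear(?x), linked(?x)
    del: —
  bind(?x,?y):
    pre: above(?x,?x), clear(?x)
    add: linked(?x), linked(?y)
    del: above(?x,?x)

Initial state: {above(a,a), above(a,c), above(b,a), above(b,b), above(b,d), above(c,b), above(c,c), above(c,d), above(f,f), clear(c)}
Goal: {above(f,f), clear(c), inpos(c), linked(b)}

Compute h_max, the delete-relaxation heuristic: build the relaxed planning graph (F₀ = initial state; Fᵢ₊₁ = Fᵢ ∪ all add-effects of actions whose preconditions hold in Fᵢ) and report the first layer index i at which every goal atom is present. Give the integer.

F0 = init (10 atoms)
F1 = F0 ∪ {clear(a), clear(b), clear(f), inpos(a), inpos(b), inpos(c), inpos(f), linked(a), linked(b), linked(c), linked(d), linked(f)}  (22 atoms)
goal ⊆ F1  ⇒  h_max = 1

1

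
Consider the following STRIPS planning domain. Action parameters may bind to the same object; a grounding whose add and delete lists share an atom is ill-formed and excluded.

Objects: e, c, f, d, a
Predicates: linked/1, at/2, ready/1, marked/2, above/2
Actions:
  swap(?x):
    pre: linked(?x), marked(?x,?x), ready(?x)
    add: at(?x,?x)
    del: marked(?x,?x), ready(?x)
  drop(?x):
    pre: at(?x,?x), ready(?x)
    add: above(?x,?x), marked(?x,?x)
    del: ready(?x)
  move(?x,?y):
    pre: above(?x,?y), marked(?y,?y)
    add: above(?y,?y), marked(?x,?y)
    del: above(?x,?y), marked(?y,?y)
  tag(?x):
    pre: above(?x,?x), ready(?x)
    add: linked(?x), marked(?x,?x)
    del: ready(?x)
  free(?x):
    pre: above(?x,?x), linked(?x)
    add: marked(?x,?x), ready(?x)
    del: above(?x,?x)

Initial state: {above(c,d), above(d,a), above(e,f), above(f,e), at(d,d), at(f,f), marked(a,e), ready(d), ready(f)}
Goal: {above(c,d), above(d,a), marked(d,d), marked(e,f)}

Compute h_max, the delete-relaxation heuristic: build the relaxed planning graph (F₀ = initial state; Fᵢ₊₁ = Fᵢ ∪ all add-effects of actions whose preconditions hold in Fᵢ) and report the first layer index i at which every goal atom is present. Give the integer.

2

F0 = init (9 atoms)
F1 = F0 ∪ {above(d,d), above(f,f), marked(d,d), marked(f,f)}  (13 atoms)
F2 = F1 ∪ {linked(d), linked(f), marked(c,d), marked(e,f)}  (17 atoms)
goal ⊆ F2  ⇒  h_max = 2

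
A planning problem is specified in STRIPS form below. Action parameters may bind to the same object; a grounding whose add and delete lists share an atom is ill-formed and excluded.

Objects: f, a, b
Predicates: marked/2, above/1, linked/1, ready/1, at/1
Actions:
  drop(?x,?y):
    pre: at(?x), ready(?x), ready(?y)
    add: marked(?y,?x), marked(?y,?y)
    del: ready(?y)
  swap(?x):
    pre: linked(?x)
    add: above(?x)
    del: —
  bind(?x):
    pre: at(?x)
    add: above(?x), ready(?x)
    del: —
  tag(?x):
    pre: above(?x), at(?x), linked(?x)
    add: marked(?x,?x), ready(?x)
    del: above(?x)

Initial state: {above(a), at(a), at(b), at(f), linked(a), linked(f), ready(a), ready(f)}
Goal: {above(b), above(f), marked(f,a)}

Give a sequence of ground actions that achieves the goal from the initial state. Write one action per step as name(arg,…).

1. drop(a,f)  →  {above(a), at(a), at(b), at(f), linked(a), linked(f), marked(f,a), marked(f,f), ready(a)}
2. swap(f)  →  {above(a), above(f), at(a), at(b), at(f), linked(a), linked(f), marked(f,a), marked(f,f), ready(a)}
3. bind(b)  →  {above(a), above(b), above(f), at(a), at(b), at(f), linked(a), linked(f), marked(f,a), marked(f,f), ready(a), ready(b)}

drop(a,f); swap(f); bind(b)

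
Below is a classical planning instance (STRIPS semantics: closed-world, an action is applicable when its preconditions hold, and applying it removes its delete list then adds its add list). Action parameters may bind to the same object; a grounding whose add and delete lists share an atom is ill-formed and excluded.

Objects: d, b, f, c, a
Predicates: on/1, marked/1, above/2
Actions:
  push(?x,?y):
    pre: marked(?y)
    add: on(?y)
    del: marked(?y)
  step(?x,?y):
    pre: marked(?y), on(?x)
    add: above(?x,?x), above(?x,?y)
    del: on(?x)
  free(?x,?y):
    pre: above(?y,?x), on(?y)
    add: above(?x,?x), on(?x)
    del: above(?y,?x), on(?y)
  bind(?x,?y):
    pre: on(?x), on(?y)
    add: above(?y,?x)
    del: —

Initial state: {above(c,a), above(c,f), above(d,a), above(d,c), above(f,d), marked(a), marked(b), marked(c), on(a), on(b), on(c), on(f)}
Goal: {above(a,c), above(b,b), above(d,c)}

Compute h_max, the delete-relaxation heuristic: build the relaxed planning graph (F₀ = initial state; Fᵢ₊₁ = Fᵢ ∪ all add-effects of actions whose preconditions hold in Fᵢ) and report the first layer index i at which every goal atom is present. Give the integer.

F0 = init (12 atoms)
F1 = F0 ∪ {above(a,a), above(a,b), above(a,c), above(a,f), above(b,a), above(b,b), above(b,c), above(b,f), above(c,b), above(c,c), above(d,d), above(f,a), above(f,b), above(f,c), above(f,f), on(d)}  (28 atoms)
goal ⊆ F1  ⇒  h_max = 1

1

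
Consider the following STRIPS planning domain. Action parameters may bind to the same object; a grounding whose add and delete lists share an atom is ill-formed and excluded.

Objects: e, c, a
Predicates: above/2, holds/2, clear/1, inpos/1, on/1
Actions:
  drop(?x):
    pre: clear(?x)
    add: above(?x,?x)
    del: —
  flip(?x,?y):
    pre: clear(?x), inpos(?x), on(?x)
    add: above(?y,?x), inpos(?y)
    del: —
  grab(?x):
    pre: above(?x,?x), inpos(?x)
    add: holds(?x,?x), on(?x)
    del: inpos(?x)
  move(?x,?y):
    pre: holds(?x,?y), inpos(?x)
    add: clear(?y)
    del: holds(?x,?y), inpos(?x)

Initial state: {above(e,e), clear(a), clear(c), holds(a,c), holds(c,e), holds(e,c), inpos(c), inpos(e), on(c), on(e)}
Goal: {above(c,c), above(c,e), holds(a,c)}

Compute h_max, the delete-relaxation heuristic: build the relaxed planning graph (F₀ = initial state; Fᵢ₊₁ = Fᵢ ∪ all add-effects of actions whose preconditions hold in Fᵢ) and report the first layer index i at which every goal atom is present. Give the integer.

F0 = init (10 atoms)
F1 = F0 ∪ {above(a,a), above(a,c), above(c,c), above(e,c), clear(e), holds(e,e), inpos(a)}  (17 atoms)
F2 = F1 ∪ {above(a,e), above(c,e), holds(a,a), holds(c,c), on(a)}  (22 atoms)
goal ⊆ F2  ⇒  h_max = 2

2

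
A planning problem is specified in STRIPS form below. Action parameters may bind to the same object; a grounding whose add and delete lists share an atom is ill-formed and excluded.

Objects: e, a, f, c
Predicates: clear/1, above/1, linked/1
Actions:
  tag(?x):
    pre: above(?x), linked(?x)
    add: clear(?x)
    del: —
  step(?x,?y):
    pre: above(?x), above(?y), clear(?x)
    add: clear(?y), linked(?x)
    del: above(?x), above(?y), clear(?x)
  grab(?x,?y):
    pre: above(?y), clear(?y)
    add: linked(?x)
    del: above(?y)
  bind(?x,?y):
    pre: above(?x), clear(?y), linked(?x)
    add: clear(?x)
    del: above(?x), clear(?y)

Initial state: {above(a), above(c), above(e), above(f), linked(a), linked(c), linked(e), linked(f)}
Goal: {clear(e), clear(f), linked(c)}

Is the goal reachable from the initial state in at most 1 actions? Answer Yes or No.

No

1. tag(e)  →  {above(a), above(c), above(e), above(f), clear(e), linked(a), linked(c), linked(e), linked(f)}
2. tag(f)  →  {above(a), above(c), above(e), above(f), clear(e), clear(f), linked(a), linked(c), linked(e), linked(f)}
optimal plan length = 2; 2 > 1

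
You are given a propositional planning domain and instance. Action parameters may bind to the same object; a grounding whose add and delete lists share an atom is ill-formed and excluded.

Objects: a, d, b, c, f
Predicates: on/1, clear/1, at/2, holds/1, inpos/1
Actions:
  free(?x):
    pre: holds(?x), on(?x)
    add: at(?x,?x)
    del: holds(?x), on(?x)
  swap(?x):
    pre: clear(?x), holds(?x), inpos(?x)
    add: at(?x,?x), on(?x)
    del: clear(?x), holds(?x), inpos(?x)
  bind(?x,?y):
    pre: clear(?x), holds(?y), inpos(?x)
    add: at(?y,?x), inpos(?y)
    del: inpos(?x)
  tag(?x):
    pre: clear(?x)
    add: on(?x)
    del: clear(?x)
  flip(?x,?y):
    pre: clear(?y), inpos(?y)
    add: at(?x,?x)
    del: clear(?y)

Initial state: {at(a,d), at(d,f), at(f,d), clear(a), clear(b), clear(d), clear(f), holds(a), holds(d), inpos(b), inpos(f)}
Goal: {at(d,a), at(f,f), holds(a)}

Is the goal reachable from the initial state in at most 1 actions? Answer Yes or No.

No

1. bind(b,a)  →  {at(a,b), at(a,d), at(d,f), at(f,d), clear(a), clear(b), clear(d), clear(f), holds(a), holds(d), inpos(a), inpos(f)}
2. bind(a,d)  →  {at(a,b), at(a,d), at(d,a), at(d,f), at(f,d), clear(a), clear(b), clear(d), clear(f), holds(a), holds(d), inpos(d), inpos(f)}
3. flip(f,d)  →  {at(a,b), at(a,d), at(d,a), at(d,f), at(f,d), at(f,f), clear(a), clear(b), clear(f), holds(a), holds(d), inpos(d), inpos(f)}
optimal plan length = 3; 3 > 1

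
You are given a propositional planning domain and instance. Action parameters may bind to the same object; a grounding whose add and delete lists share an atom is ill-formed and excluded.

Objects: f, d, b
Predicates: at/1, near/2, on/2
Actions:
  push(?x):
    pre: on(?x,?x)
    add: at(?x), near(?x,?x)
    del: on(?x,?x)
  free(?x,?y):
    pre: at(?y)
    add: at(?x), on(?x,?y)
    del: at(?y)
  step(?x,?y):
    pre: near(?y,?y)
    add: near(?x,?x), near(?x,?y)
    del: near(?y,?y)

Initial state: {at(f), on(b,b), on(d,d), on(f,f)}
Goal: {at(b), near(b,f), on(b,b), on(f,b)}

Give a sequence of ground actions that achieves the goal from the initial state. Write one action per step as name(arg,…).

push(f); free(b,f); free(f,b); free(b,f); step(b,f)

1. push(f)  →  {at(f), near(f,f), on(b,b), on(d,d)}
2. free(b,f)  →  {at(b), near(f,f), on(b,b), on(b,f), on(d,d)}
3. free(f,b)  →  {at(f), near(f,f), on(b,b), on(b,f), on(d,d), on(f,b)}
4. free(b,f)  →  {at(b), near(f,f), on(b,b), on(b,f), on(d,d), on(f,b)}
5. step(b,f)  →  {at(b), near(b,b), near(b,f), on(b,b), on(b,f), on(d,d), on(f,b)}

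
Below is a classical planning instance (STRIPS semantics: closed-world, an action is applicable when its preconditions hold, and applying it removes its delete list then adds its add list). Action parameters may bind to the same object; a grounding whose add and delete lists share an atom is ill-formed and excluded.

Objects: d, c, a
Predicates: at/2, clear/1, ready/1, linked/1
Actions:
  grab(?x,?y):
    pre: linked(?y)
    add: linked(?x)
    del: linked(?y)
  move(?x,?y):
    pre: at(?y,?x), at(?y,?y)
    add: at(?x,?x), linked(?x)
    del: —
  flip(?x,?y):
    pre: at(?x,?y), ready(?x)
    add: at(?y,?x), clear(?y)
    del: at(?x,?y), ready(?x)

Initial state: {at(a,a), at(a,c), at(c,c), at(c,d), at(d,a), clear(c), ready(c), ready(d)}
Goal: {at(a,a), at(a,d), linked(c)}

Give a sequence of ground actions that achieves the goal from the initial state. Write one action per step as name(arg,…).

1. move(c,c)  →  {at(a,a), at(a,c), at(c,c), at(c,d), at(d,a), clear(c), linked(c), ready(c), ready(d)}
2. flip(d,a)  →  {at(a,a), at(a,c), at(a,d), at(c,c), at(c,d), clear(a), clear(c), linked(c), ready(c)}

move(c,c); flip(d,a)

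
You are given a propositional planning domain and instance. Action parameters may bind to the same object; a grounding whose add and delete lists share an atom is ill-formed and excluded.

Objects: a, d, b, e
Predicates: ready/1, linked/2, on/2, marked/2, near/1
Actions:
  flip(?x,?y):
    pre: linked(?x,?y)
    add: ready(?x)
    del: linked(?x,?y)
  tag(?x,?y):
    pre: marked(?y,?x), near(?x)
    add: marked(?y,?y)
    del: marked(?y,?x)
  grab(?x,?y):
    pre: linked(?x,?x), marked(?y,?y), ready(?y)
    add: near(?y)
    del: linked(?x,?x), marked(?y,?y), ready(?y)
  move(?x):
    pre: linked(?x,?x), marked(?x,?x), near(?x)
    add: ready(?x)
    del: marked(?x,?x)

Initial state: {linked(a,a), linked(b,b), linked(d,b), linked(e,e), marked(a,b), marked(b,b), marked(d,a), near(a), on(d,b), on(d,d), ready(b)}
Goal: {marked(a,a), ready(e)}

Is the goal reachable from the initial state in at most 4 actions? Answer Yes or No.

1. flip(e,e)  →  {linked(a,a), linked(b,b), linked(d,b), marked(a,b), marked(b,b), marked(d,a), near(a), on(d,b), on(d,d), ready(b), ready(e)}
2. grab(a,b)  →  {linked(b,b), linked(d,b), marked(a,b), marked(d,a), near(a), near(b), on(d,b), on(d,d), ready(e)}
3. tag(b,a)  →  {linked(b,b), linked(d,b), marked(a,a), marked(d,a), near(a), near(b), on(d,b), on(d,d), ready(e)}
optimal plan length = 3; 3 ≤ 4

Yes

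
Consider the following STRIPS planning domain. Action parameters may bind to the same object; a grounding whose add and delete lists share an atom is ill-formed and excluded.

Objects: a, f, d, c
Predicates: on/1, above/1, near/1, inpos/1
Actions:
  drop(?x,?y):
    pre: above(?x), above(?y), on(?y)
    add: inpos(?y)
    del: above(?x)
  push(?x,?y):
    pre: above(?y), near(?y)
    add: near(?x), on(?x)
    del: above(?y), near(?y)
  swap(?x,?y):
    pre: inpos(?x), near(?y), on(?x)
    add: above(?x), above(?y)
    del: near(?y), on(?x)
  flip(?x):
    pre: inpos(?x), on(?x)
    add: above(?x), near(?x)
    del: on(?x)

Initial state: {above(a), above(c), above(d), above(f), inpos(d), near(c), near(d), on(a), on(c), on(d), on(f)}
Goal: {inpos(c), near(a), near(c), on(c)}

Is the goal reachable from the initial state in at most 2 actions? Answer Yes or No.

1. drop(a,c)  →  {above(c), above(d), above(f), inpos(c), inpos(d), near(c), near(d), on(a), on(c), on(d), on(f)}
2. push(a,d)  →  {above(c), above(f), inpos(c), inpos(d), near(a), near(c), on(a), on(c), on(d), on(f)}
optimal plan length = 2; 2 ≤ 2

Yes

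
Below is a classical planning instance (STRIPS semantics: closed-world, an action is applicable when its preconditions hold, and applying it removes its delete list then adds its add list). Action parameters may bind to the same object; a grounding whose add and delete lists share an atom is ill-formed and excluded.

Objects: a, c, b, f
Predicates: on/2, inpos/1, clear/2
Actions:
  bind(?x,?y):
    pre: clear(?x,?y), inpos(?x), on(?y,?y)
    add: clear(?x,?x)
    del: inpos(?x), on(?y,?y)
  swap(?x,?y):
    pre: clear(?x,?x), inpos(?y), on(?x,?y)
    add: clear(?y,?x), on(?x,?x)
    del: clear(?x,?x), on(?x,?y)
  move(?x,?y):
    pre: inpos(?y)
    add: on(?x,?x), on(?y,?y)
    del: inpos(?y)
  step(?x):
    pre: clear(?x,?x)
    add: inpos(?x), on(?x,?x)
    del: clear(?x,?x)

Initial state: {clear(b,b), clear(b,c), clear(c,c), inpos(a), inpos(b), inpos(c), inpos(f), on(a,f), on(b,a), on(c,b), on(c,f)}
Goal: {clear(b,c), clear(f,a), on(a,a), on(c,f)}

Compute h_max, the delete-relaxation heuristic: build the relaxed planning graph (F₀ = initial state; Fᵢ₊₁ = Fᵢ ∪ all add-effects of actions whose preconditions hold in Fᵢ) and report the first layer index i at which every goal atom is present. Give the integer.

3

F0 = init (11 atoms)
F1 = F0 ∪ {clear(a,b), clear(f,c), on(a,a), on(b,b), on(c,c), on(f,f)}  (17 atoms)
F2 = F1 ∪ {clear(a,a), clear(f,f)}  (19 atoms)
F3 = F2 ∪ {clear(f,a)}  (20 atoms)
goal ⊆ F3  ⇒  h_max = 3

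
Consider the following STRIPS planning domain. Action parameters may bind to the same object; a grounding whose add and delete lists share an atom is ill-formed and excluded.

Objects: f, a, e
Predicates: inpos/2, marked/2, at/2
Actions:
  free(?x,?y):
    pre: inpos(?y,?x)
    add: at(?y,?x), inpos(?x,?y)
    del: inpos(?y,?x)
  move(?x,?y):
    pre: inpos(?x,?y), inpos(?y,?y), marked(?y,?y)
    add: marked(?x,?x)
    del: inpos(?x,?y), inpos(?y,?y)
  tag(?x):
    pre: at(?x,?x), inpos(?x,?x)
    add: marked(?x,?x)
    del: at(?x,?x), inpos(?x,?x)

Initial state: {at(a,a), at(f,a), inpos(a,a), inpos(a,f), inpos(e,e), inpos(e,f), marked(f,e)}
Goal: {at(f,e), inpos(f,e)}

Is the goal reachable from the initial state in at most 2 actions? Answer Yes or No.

No

1. free(f,e)  →  {at(a,a), at(e,f), at(f,a), inpos(a,a), inpos(a,f), inpos(e,e), inpos(f,e), marked(f,e)}
2. free(e,f)  →  {at(a,a), at(e,f), at(f,a), at(f,e), inpos(a,a), inpos(a,f), inpos(e,e), inpos(e,f), marked(f,e)}
3. free(f,e)  →  {at(a,a), at(e,f), at(f,a), at(f,e), inpos(a,a), inpos(a,f), inpos(e,e), inpos(f,e), marked(f,e)}
optimal plan length = 3; 3 > 2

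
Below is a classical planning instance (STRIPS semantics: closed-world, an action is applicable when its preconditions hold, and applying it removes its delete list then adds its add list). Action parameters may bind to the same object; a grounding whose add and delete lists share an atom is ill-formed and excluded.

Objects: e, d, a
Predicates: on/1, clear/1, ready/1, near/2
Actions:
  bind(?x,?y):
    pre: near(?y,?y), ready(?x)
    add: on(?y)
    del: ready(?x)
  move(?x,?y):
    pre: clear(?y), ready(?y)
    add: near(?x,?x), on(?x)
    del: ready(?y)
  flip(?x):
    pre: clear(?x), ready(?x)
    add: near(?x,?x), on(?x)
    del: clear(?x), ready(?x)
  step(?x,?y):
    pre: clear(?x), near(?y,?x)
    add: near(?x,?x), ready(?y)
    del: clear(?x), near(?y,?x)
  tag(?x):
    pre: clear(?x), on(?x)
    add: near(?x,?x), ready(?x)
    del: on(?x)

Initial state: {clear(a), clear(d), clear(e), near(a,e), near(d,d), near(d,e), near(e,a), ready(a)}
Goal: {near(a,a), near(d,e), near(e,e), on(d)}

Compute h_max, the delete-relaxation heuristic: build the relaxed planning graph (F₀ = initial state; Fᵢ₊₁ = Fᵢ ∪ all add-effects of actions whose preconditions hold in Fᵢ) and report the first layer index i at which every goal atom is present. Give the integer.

F0 = init (8 atoms)
F1 = F0 ∪ {near(a,a), near(e,e), on(a), on(d), on(e), ready(d), ready(e)}  (15 atoms)
goal ⊆ F1  ⇒  h_max = 1

1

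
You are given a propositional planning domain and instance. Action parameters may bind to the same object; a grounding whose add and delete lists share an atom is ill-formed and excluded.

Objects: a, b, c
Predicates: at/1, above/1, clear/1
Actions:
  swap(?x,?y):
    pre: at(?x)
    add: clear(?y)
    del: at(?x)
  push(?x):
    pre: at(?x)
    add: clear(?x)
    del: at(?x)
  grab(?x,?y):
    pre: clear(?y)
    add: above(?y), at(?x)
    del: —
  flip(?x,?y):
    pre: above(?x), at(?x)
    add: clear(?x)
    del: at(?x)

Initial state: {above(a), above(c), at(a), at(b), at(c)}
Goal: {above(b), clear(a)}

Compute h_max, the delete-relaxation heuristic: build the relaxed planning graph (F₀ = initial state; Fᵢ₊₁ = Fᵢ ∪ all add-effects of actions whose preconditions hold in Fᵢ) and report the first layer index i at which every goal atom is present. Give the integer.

F0 = init (5 atoms)
F1 = F0 ∪ {clear(a), clear(b), clear(c)}  (8 atoms)
F2 = F1 ∪ {above(b)}  (9 atoms)
goal ⊆ F2  ⇒  h_max = 2

2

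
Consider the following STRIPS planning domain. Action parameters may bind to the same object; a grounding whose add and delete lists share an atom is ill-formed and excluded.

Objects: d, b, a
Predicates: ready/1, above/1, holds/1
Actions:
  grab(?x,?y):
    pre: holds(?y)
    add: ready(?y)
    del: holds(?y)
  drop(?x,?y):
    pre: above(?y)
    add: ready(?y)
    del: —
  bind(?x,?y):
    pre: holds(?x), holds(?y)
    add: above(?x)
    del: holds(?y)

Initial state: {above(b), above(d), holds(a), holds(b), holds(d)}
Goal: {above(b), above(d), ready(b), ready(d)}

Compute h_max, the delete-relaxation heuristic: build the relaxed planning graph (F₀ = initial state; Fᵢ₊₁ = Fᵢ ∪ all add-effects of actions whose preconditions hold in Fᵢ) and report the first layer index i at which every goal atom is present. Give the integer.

F0 = init (5 atoms)
F1 = F0 ∪ {above(a), ready(a), ready(b), ready(d)}  (9 atoms)
goal ⊆ F1  ⇒  h_max = 1

1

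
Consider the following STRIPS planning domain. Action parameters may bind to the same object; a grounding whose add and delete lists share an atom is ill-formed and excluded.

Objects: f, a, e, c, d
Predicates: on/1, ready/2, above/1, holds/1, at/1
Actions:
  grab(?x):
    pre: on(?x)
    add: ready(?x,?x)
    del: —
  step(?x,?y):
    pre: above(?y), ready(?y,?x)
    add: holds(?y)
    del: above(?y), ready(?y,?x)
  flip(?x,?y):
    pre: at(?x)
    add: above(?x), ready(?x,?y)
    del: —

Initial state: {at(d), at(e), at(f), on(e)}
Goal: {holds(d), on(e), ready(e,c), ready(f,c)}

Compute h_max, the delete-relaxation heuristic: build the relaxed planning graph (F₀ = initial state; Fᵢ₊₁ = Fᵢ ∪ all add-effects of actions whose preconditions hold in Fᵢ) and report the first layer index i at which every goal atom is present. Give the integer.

F0 = init (4 atoms)
F1 = F0 ∪ {above(d), above(e), above(f), ready(d,a), ready(d,c), ready(d,d), ready(d,e), ready(d,f), ready(e,a), ready(e,c), ready(e,d), ready(e,e), ready(e,f), ready(f,a), ready(f,c), ready(f,d), ready(f,e), ready(f,f)}  (22 atoms)
F2 = F1 ∪ {holds(d), holds(e), holds(f)}  (25 atoms)
goal ⊆ F2  ⇒  h_max = 2

2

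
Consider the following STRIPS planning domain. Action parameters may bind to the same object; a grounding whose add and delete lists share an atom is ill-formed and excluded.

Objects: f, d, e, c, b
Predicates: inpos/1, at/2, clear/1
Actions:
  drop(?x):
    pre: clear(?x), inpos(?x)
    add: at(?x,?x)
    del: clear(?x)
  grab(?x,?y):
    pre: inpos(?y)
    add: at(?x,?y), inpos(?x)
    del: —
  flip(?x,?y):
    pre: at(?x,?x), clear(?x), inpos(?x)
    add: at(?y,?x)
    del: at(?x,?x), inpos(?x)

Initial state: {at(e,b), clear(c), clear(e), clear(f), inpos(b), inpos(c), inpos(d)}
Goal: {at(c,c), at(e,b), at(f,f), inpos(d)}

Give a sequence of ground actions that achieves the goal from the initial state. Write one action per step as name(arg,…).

drop(c); grab(f,d); drop(f)

1. drop(c)  →  {at(c,c), at(e,b), clear(e), clear(f), inpos(b), inpos(c), inpos(d)}
2. grab(f,d)  →  {at(c,c), at(e,b), at(f,d), clear(e), clear(f), inpos(b), inpos(c), inpos(d), inpos(f)}
3. drop(f)  →  {at(c,c), at(e,b), at(f,d), at(f,f), clear(e), inpos(b), inpos(c), inpos(d), inpos(f)}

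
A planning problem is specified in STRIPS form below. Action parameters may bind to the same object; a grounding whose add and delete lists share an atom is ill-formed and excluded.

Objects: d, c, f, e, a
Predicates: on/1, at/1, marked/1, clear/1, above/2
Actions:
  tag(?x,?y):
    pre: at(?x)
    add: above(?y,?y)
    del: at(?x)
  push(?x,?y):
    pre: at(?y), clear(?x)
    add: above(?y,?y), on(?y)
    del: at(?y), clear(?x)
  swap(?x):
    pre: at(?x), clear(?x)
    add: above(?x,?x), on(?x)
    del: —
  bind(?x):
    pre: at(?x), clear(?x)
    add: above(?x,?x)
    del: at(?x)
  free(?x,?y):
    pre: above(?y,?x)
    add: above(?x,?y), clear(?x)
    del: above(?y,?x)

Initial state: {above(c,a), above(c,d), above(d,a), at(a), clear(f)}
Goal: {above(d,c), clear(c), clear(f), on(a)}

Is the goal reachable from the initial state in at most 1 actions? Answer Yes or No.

No

1. free(d,c)  →  {above(c,a), above(d,a), above(d,c), at(a), clear(d), clear(f)}
2. push(d,a)  →  {above(a,a), above(c,a), above(d,a), above(d,c), clear(f), on(a)}
3. free(c,d)  →  {above(a,a), above(c,a), above(c,d), above(d,a), clear(c), clear(f), on(a)}
4. free(d,c)  →  {above(a,a), above(c,a), above(d,a), above(d,c), clear(c), clear(d), clear(f), on(a)}
optimal plan length = 4; 4 > 1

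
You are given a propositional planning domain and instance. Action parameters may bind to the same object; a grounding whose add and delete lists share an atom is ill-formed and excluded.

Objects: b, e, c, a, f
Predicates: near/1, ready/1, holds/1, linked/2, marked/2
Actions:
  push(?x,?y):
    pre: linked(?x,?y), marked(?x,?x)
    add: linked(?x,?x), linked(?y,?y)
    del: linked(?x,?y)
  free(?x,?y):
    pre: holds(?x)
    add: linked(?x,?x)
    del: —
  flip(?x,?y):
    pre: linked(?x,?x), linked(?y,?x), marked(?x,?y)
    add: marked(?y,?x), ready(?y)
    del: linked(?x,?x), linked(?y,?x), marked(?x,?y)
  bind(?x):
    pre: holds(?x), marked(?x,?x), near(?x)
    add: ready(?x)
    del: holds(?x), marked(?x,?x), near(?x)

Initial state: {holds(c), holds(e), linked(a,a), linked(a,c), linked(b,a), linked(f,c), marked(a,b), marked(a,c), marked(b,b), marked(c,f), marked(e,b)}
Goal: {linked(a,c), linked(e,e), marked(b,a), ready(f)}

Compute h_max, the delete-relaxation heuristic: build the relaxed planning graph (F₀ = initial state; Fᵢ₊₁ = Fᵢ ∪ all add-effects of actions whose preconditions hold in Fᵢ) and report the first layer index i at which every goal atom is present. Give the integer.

F0 = init (11 atoms)
F1 = F0 ∪ {linked(b,b), linked(c,c), linked(e,e), marked(b,a), ready(b)}  (16 atoms)
F2 = F1 ∪ {marked(f,c), ready(f)}  (18 atoms)
goal ⊆ F2  ⇒  h_max = 2

2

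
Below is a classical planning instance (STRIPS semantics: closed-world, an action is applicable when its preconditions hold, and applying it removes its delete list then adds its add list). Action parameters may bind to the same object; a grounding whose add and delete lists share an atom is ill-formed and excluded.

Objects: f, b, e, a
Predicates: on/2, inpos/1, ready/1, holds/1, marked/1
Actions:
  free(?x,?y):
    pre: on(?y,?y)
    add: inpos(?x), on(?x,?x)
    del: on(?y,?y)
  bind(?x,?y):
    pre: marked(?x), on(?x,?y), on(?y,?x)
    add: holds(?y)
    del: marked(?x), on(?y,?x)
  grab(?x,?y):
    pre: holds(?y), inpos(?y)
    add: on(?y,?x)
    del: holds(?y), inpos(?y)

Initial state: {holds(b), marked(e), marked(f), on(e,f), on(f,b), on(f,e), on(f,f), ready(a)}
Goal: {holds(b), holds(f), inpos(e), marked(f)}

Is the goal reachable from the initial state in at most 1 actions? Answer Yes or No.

1. free(e,f)  →  {holds(b), inpos(e), marked(e), marked(f), on(e,e), on(e,f), on(f,b), on(f,e), ready(a)}
2. bind(e,f)  →  {holds(b), holds(f), inpos(e), marked(f), on(e,e), on(e,f), on(f,b), ready(a)}
optimal plan length = 2; 2 > 1

No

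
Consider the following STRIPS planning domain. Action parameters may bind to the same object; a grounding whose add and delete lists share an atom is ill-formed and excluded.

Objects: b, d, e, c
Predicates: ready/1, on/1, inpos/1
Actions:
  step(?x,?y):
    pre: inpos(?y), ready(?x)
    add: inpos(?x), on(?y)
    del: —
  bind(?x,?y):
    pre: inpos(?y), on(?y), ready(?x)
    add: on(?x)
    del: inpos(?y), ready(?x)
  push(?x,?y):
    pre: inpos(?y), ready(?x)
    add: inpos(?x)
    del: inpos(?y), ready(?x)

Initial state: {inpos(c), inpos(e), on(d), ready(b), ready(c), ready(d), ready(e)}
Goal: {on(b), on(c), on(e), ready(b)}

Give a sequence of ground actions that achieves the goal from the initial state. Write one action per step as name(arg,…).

1. step(b,e)  →  {inpos(b), inpos(c), inpos(e), on(d), on(e), ready(b), ready(c), ready(d), ready(e)}
2. step(b,b)  →  {inpos(b), inpos(c), inpos(e), on(b), on(d), on(e), ready(b), ready(c), ready(d), ready(e)}
3. step(b,c)  →  {inpos(b), inpos(c), inpos(e), on(b), on(c), on(d), on(e), ready(b), ready(c), ready(d), ready(e)}

step(b,e); step(b,b); step(b,c)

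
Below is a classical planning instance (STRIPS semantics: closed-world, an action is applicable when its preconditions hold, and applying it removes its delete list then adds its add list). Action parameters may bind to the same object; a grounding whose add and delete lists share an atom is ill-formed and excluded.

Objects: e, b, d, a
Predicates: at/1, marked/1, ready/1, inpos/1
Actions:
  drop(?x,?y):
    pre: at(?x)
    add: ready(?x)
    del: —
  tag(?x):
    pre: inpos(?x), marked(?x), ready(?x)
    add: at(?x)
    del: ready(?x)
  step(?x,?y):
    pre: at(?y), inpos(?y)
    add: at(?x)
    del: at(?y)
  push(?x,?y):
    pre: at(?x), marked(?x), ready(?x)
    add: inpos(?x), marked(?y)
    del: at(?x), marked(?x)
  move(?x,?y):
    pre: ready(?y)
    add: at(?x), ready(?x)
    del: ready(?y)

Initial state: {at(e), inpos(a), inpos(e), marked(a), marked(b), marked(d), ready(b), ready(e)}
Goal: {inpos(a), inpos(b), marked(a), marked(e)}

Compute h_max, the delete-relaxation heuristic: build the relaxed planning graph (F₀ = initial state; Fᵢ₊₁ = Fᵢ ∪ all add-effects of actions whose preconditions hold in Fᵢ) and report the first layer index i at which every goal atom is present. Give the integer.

F0 = init (8 atoms)
F1 = F0 ∪ {at(a), at(b), at(d), ready(a), ready(d)}  (13 atoms)
F2 = F1 ∪ {inpos(b), inpos(d), marked(e)}  (16 atoms)
goal ⊆ F2  ⇒  h_max = 2

2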